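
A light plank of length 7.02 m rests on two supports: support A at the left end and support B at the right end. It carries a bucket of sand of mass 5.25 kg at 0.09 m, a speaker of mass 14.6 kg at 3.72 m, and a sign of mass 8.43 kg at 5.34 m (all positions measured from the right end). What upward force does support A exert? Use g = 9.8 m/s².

Choose support B as the axis so its reaction then has zero moment arm.
Bucket of sand: 5.25 × 9.8 = 51.45 N down at 0.09 m → arm 0.09 m, τ = 51.45 × 0.09 = 4.631 N·m counterclockwise.
Speaker: 14.6 × 9.8 = 143.1 N down at 3.72 m → arm 3.72 m, τ = 143.1 × 3.72 = 532.3 N·m counterclockwise.
Sign: 8.43 × 9.8 = 82.61 N down at 5.34 m → arm 5.34 m, τ = 82.61 × 5.34 = 441.1 N·m counterclockwise.
Net load moment about support B = 978 N·m counterclockwise.
Reaction R at support A is upward at 7.02 m, arm 7.02 m → moment R × 7.02 clockwise.
Στ = 0 ⇒ R × 7.02 = 978 ⇒ R = 139 N.

R_A ≈ 139 N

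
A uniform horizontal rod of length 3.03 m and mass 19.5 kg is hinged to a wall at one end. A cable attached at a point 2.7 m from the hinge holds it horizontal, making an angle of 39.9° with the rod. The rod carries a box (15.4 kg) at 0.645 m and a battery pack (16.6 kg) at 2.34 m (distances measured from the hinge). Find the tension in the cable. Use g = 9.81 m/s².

T ≈ 444 N

Taking torques about the hinge:
Beam weight: 19.5 × 9.81 = 191.3 N down at 1.515 m → arm 1.515 m, τ = 191.3 × 1.515 = 289.8 N·m clockwise.
Box: 15.4 × 9.81 = 151.1 N down at 0.645 m → arm 0.645 m, τ = 151.1 × 0.645 = 97.46 N·m clockwise.
Battery pack: 16.6 × 9.81 = 162.8 N down at 2.34 m → arm 2.34 m, τ = 162.8 × 2.34 = 381 N·m clockwise.
Total clockwise load moment = 768.3 N·m.
The cable tension T acts at 2.7 m; only its component perpendicular to the rod, T sinθ, produces torque. sin 39.9° = 0.6414.
For rotational equilibrium, T × 2.7 × 0.6414 = 768.3, so T = 768.3 / 1.732 = 444 N.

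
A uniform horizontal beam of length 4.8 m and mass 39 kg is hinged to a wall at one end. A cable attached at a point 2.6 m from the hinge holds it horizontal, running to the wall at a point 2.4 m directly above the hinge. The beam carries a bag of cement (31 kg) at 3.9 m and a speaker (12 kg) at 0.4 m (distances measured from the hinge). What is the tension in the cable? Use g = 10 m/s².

T ≈ 1240 N

Taking torques about the hinge:
Beam weight: 39 × 10 = 390 N down at 2.4 m → arm 2.4 m, τ = 390 × 2.4 = 936 N·m clockwise.
Bag of cement: 31 × 10 = 310 N down at 3.9 m → arm 3.9 m, τ = 310 × 3.9 = 1209 N·m clockwise.
Speaker: 12 × 10 = 120 N down at 0.4 m → arm 0.4 m, τ = 120 × 0.4 = 48 N·m clockwise.
Total clockwise load moment = 2193 N·m.
The cable tension T acts at 2.6 m; only its component perpendicular to the beam, T sinθ, produces torque. sinθ = h/√(h²+d²) = 2.4/√(2.4²+2.6²) = 0.6783.
For rotational equilibrium, T × 2.6 × 0.6783 = 2193, so T = 2193 / 1.764 = 1240 N.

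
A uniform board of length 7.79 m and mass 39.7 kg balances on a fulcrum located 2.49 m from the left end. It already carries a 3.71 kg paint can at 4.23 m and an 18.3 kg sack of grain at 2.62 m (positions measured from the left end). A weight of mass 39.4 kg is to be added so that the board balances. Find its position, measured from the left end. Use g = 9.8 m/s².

Sum moments about the fulcrum (at 2.49 m from the left end) (the support reaction has zero arm there).
Beam weight: 39.7 × 9.8 = 389.1 N down at 3.895 m → arm 1.405 m, τ = 389.1 × 1.405 = 546.7 N·m clockwise.
Paint can: 3.71 × 9.8 = 36.36 N down at 4.23 m → arm 1.74 m, τ = 36.36 × 1.74 = 63.27 N·m clockwise.
Sack of grain: 18.3 × 9.8 = 179.3 N down at 2.62 m → arm 0.13 m, τ = 179.3 × 0.13 = 23.31 N·m clockwise.
Net moment of existing loads = 633.3 N·m clockwise.
The weight weighs 39.4 × 9.8 = 386.1 N and must supply an equal counterclockwise moment, so its lever arm about the fulcrum is 633.3 / 386.1 = 1.64 m.
That puts it at 2.49 − 1.64 = 0.85 m from the left end.

x ≈ 0.85 m from the left end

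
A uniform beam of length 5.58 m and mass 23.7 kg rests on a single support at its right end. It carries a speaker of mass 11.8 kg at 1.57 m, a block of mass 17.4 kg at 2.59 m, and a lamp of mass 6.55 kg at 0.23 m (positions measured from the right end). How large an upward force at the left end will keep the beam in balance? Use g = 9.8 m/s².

F ≈ 230 N

Take moments about the right end.
Beam weight: 23.7 × 9.8 = 232.3 N down at 2.79 m → arm 2.79 m, τ = 232.3 × 2.79 = 648.1 N·m counterclockwise.
Speaker: 11.8 × 9.8 = 115.6 N down at 1.57 m → arm 1.57 m, τ = 115.6 × 1.57 = 181.5 N·m counterclockwise.
Block: 17.4 × 9.8 = 170.5 N down at 2.59 m → arm 2.59 m, τ = 170.5 × 2.59 = 441.6 N·m counterclockwise.
Lamp: 6.55 × 9.8 = 64.19 N down at 0.23 m → arm 0.23 m, τ = 64.19 × 0.23 = 14.76 N·m counterclockwise.
Net moment of the loads = 1286 N·m counterclockwise.
The upward force F acts at the left end, arm 5.58 m, giving F × 5.58 clockwise.
Στ = 0 ⇒ F × 5.58 = 1286 ⇒ F = 1286 / 5.58 = 230 N.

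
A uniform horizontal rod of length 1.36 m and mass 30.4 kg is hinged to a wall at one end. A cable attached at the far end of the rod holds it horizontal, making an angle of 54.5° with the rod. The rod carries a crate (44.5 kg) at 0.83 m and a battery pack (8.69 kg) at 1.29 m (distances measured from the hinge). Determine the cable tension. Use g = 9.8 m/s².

T ≈ 609 N

Choose the hinge as the axis so the unknown hinge reaction has zero arm there.
Beam weight: 30.4 × 9.8 = 297.9 N down at 0.68 m → arm 0.68 m, τ = 297.9 × 0.68 = 202.6 N·m clockwise.
Crate: 44.5 × 9.8 = 436.1 N down at 0.83 m → arm 0.83 m, τ = 436.1 × 0.83 = 362 N·m clockwise.
Battery pack: 8.69 × 9.8 = 85.16 N down at 1.29 m → arm 1.29 m, τ = 85.16 × 1.29 = 109.9 N·m clockwise.
Total clockwise load moment = 674.5 N·m.
The cable tension T acts at 1.36 m; only its component perpendicular to the rod, T sinθ, produces torque. sin 54.5° = 0.8141.
For rotational equilibrium, T × 1.36 × 0.8141 = 674.5, so T = 674.5 / 1.107 = 609 N.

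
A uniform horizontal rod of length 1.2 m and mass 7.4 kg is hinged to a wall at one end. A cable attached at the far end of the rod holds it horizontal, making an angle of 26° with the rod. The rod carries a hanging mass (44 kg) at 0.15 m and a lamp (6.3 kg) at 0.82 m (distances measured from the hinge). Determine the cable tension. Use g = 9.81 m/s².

T ≈ 302 N

Sum moments about the hinge (the unknown hinge reaction has zero arm there).
Beam weight: 7.4 × 9.81 = 72.59 N down at 0.6 m → arm 0.6 m, τ = 72.59 × 0.6 = 43.55 N·m clockwise.
Hanging mass: 44 × 9.81 = 431.6 N down at 0.15 m → arm 0.15 m, τ = 431.6 × 0.15 = 64.74 N·m clockwise.
Lamp: 6.3 × 9.81 = 61.8 N down at 0.82 m → arm 0.82 m, τ = 61.8 × 0.82 = 50.68 N·m clockwise.
Total clockwise load moment = 159 N·m.
The cable tension T acts at 1.2 m; only its component perpendicular to the rod, T sinθ, produces torque. sin 26° = 0.4384.
Setting net torque to zero: T × 1.2 × 0.4384 = 159 → T = 159 / 0.5261 = 302 N.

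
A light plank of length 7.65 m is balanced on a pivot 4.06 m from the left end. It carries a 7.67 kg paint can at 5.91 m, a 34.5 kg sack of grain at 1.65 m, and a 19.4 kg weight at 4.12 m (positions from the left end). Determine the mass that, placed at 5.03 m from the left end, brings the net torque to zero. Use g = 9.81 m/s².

m ≈ 69.9 kg

Choose the pivot (at 4.06 m from the left end) as the axis so the support reaction has zero arm there.
Paint can: 7.67 × 9.81 = 75.24 N down at 5.91 m → arm 1.85 m, τ = 75.24 × 1.85 = 139.2 N·m clockwise.
Sack of grain: 34.5 × 9.81 = 338.4 N down at 1.65 m → arm 2.41 m, τ = 338.4 × 2.41 = 815.5 N·m counterclockwise.
Weight: 19.4 × 9.81 = 190.3 N down at 4.12 m → arm 0.06 m, τ = 190.3 × 0.06 = 11.42 N·m clockwise.
Net moment of known loads = 664.9 N·m counterclockwise.
An unknown mass m at 5.03 m has arm 0.97 m; its moment is m·g·0.97 clockwise.
For rotational equilibrium, m × 9.81 × 0.97 = 664.9, so m = 664.9 / (9.81 × 0.97) = 69.9 kg.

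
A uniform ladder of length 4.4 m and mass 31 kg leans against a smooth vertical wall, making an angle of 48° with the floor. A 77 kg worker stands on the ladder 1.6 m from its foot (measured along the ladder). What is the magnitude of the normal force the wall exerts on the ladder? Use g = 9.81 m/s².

Sum moments about the foot of the ladder (the floor normal and friction both act there and drop out).
Ladder weight 31×9.81 = 304.1 N acts at 2.2 m along the ladder; its horizontal arm is 2.2·cos48° = 1.472 m → τ = 447.6 N·m clockwise.
Worker: 77×9.81 = 755.4 N at 1.6 m → arm 1.071 m → τ = 809 N·m clockwise.
Wall normal N acts horizontally at the top; its moment arm is the height L sinθ = 4.4·sin48° = 3.27 m, counterclockwise.
Balancing moments: N × 3.27 = 1257, giving N = 384 N.

N_wall ≈ 384 N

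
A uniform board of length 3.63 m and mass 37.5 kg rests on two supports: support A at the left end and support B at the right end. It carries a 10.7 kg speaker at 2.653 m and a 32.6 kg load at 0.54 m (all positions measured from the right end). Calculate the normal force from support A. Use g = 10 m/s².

R_A ≈ 314 N

About support B:
Beam weight: 37.5 × 10 = 375 N down at 1.815 m → arm 1.815 m, τ = 375 × 1.815 = 680.6 N·m counterclockwise.
Speaker: 10.7 × 10 = 107 N down at 2.653 m → arm 2.653 m, τ = 107 × 2.653 = 283.9 N·m counterclockwise.
Load: 32.6 × 10 = 326 N down at 0.54 m → arm 0.54 m, τ = 326 × 0.54 = 176 N·m counterclockwise.
Net load moment about support B = 1140 N·m counterclockwise.
Reaction R at support A is upward at 3.63 m, arm 3.63 m → moment R × 3.63 clockwise.
Balancing moments: R × 3.63 = 1140, giving R = 314 N.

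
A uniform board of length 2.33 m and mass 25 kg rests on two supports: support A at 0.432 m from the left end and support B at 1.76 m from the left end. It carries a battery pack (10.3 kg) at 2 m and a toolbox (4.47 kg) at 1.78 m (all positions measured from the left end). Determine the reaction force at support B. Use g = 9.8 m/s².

Choose support A as the axis so its reaction then has zero moment arm.
Beam weight: 25 × 9.8 = 245 N down at 1.165 m → arm 0.733 m, τ = 245 × 0.733 = 179.6 N·m clockwise.
Battery pack: 10.3 × 9.8 = 100.9 N down at 2 m → arm 1.568 m, τ = 100.9 × 1.568 = 158.2 N·m clockwise.
Toolbox: 4.47 × 9.8 = 43.81 N down at 1.78 m → arm 1.348 m, τ = 43.81 × 1.348 = 59.06 N·m clockwise.
Net load moment about support A = 396.9 N·m clockwise.
Reaction R at support B is upward at 1.76 m, arm 1.328 m → moment R × 1.328 counterclockwise.
Στ = 0 ⇒ R × 1.328 = 396.9 ⇒ R = 299 N.

R_B ≈ 299 N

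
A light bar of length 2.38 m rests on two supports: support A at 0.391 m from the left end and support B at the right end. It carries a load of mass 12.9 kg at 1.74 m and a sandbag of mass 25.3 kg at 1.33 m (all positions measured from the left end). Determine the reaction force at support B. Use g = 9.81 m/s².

Take moments about support A.
Load: 12.9 × 9.81 = 126.5 N down at 1.74 m → arm 1.349 m, τ = 126.5 × 1.349 = 170.6 N·m clockwise.
Sandbag: 25.3 × 9.81 = 248.2 N down at 1.33 m → arm 0.939 m, τ = 248.2 × 0.939 = 233.1 N·m clockwise.
Net load moment about support A = 403.7 N·m clockwise.
Reaction R at support B is upward at 2.38 m, arm 1.989 m → moment R × 1.989 counterclockwise.
Στ = 0 ⇒ R × 1.989 = 403.7 ⇒ R = 203 N.

R_B ≈ 203 N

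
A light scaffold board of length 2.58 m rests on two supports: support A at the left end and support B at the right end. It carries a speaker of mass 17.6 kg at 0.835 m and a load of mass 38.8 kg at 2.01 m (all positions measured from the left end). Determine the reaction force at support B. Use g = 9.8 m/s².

R_B ≈ 352 N

Choose support A as the axis so its reaction then has zero moment arm.
Speaker: 17.6 × 9.8 = 172.5 N down at 0.835 m → arm 0.835 m, τ = 172.5 × 0.835 = 144 N·m clockwise.
Load: 38.8 × 9.8 = 380.2 N down at 2.01 m → arm 2.01 m, τ = 380.2 × 2.01 = 764.2 N·m clockwise.
Net load moment about support A = 908.2 N·m clockwise.
Reaction R at support B is upward at 2.58 m, arm 2.58 m → moment R × 2.58 counterclockwise.
Balancing moments: R × 2.58 = 908.2, giving R = 352 N.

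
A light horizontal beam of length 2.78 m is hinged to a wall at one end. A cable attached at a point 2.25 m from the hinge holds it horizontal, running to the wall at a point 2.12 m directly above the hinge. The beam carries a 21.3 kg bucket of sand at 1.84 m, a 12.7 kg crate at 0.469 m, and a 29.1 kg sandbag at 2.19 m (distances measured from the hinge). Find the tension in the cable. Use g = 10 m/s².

T ≈ 706 N

Taking torques about the hinge:
Bucket of sand: 21.3 × 10 = 213 N down at 1.84 m → arm 1.84 m, τ = 213 × 1.84 = 391.9 N·m clockwise.
Crate: 12.7 × 10 = 127 N down at 0.469 m → arm 0.469 m, τ = 127 × 0.469 = 59.56 N·m clockwise.
Sandbag: 29.1 × 10 = 291 N down at 2.19 m → arm 2.19 m, τ = 291 × 2.19 = 637.3 N·m clockwise.
Total clockwise load moment = 1089 N·m.
The cable tension T acts at 2.25 m; only its component perpendicular to the beam, T sinθ, produces torque. sinθ = h/√(h²+d²) = 2.12/√(2.12²+2.25²) = 0.6858.
For rotational equilibrium, T × 2.25 × 0.6858 = 1089, so T = 1089 / 1.543 = 706 N.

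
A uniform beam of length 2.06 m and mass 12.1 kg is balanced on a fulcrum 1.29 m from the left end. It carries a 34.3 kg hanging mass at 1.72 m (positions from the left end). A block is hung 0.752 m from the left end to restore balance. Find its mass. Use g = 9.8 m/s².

m ≈ 21.6 kg

Choose the fulcrum (at 1.29 m from the left end) as the axis so the support reaction has zero arm there.
Beam weight: 12.1 × 9.8 = 118.6 N down at 1.03 m → arm 0.26 m, τ = 118.6 × 0.26 = 30.84 N·m counterclockwise.
Hanging mass: 34.3 × 9.8 = 336.1 N down at 1.72 m → arm 0.43 m, τ = 336.1 × 0.43 = 144.5 N·m clockwise.
Net moment of known loads = 113.7 N·m clockwise.
An unknown mass m at 0.752 m has arm 0.538 m; its moment is m·g·0.538 counterclockwise.
For rotational equilibrium, m × 9.8 × 0.538 = 113.7, so m = 113.7 / (9.8 × 0.538) = 21.6 kg.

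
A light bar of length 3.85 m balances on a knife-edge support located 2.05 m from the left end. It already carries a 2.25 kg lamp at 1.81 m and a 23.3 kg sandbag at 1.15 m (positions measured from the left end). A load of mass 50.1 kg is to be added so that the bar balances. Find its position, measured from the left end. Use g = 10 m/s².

Take moments about the knife-edge support (at 2.05 m from the left end).
Lamp: 2.25 × 10 = 22.5 N down at 1.81 m → arm 0.24 m, τ = 22.5 × 0.24 = 5.4 N·m counterclockwise.
Sandbag: 23.3 × 10 = 233 N down at 1.15 m → arm 0.9 m, τ = 233 × 0.9 = 209.7 N·m counterclockwise.
Net moment of existing loads = 215.1 N·m counterclockwise.
The load weighs 50.1 × 10 = 501 N and must supply an equal clockwise moment, so its lever arm about the knife-edge support is 215.1 / 501 = 0.429 m.
That puts it at 2.05 + 0.429 = 2.48 m from the left end.

x ≈ 2.48 m from the left end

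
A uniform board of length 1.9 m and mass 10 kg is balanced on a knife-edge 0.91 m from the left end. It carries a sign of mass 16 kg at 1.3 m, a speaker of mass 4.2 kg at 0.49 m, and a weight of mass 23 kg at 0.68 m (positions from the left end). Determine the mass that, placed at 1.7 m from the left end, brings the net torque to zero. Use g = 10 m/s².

Taking torques about the knife-edge (at 0.91 m from the left end):
Beam weight: 10 × 10 = 100 N down at 0.95 m → arm 0.04 m, τ = 100 × 0.04 = 4 N·m clockwise.
Sign: 16 × 10 = 160 N down at 1.3 m → arm 0.39 m, τ = 160 × 0.39 = 62.4 N·m clockwise.
Speaker: 4.2 × 10 = 42 N down at 0.49 m → arm 0.42 m, τ = 42 × 0.42 = 17.64 N·m counterclockwise.
Weight: 23 × 10 = 230 N down at 0.68 m → arm 0.23 m, τ = 230 × 0.23 = 52.9 N·m counterclockwise.
Net moment of known loads = 4.14 N·m counterclockwise.
An unknown mass m at 1.7 m has arm 0.79 m; its moment is m·g·0.79 clockwise.
Balancing moments: m × 10 × 0.79 = 4.14, giving m = 4.14 / (10 × 0.79) = 0.524 kg.

m ≈ 0.524 kg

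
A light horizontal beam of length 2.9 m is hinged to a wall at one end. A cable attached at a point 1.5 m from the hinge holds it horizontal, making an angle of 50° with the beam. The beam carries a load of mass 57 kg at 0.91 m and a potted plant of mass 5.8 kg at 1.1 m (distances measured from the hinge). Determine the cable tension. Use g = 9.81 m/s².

Take moments about the hinge.
Load: 57 × 9.81 = 559.2 N down at 0.91 m → arm 0.91 m, τ = 559.2 × 0.91 = 508.9 N·m clockwise.
Potted plant: 5.8 × 9.81 = 56.9 N down at 1.1 m → arm 1.1 m, τ = 56.9 × 1.1 = 62.59 N·m clockwise.
Total clockwise load moment = 571.5 N·m.
The cable tension T acts at 1.5 m; only its component perpendicular to the beam, T sinθ, produces torque. sin 50° = 0.766.
For rotational equilibrium, T × 1.5 × 0.766 = 571.5, so T = 571.5 / 1.149 = 497 N.

T ≈ 497 N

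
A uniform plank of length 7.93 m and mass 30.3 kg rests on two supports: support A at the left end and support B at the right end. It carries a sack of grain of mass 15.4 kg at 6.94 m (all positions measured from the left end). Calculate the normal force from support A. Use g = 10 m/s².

R_A ≈ 171 N

Sum moments about support B (its reaction then has zero moment arm).
Beam weight: 30.3 × 10 = 303 N down at 3.965 m → arm 3.965 m, τ = 303 × 3.965 = 1201 N·m counterclockwise.
Sack of grain: 15.4 × 10 = 154 N down at 6.94 m → arm 0.99 m, τ = 154 × 0.99 = 152.5 N·m counterclockwise.
Net load moment about support B = 1354 N·m counterclockwise.
Reaction R at support A is upward at 0 m, arm 7.93 m → moment R × 7.93 clockwise.
Balancing moments: R × 7.93 = 1354, giving R = 171 N.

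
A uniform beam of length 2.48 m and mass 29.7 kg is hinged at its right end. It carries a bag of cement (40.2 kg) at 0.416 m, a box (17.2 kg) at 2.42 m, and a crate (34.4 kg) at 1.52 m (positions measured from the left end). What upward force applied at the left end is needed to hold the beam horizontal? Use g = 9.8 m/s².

F ≈ 608 N

Taking torques about the right end:
Beam weight: 29.7 × 9.8 = 291.1 N down at 1.24 m → arm 1.24 m, τ = 291.1 × 1.24 = 361 N·m counterclockwise.
Bag of cement: 40.2 × 9.8 = 394 N down at 0.416 m → arm 2.064 m, τ = 394 × 2.064 = 813.2 N·m counterclockwise.
Box: 17.2 × 9.8 = 168.6 N down at 2.42 m → arm 0.06 m, τ = 168.6 × 0.06 = 10.12 N·m counterclockwise.
Crate: 34.4 × 9.8 = 337.1 N down at 1.52 m → arm 0.96 m, τ = 337.1 × 0.96 = 323.6 N·m counterclockwise.
Net moment of the loads = 1508 N·m counterclockwise.
The upward force F acts at the left end, arm 2.48 m, giving F × 2.48 clockwise.
Setting net torque to zero: F × 2.48 = 1508 → F = 1508 / 2.48 = 608 N.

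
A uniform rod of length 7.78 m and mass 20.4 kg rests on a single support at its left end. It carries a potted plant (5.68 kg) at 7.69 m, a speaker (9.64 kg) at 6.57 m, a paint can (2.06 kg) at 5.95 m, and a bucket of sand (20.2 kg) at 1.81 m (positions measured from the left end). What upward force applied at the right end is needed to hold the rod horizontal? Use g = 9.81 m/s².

Take moments about the left end.
Beam weight: 20.4 × 9.81 = 200.1 N down at 3.89 m → arm 3.89 m, τ = 200.1 × 3.89 = 778.4 N·m clockwise.
Potted plant: 5.68 × 9.81 = 55.72 N down at 7.69 m → arm 7.69 m, τ = 55.72 × 7.69 = 428.5 N·m clockwise.
Speaker: 9.64 × 9.81 = 94.57 N down at 6.57 m → arm 6.57 m, τ = 94.57 × 6.57 = 621.3 N·m clockwise.
Paint can: 2.06 × 9.81 = 20.21 N down at 5.95 m → arm 5.95 m, τ = 20.21 × 5.95 = 120.2 N·m clockwise.
Bucket of sand: 20.2 × 9.81 = 198.2 N down at 1.81 m → arm 1.81 m, τ = 198.2 × 1.81 = 358.7 N·m clockwise.
Net moment of the loads = 2307 N·m clockwise.
The upward force F acts at the right end, arm 7.78 m, giving F × 7.78 counterclockwise.
Στ = 0 ⇒ F × 7.78 = 2307 ⇒ F = 2307 / 7.78 = 297 N.

F ≈ 297 N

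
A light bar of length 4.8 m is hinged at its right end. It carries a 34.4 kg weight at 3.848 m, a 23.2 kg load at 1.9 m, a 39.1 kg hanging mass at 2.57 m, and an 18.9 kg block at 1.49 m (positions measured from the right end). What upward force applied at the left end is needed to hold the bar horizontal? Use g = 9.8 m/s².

F ≈ 623 N

Take moments about the right end.
Weight: 34.4 × 9.8 = 337.1 N down at 3.848 m → arm 3.848 m, τ = 337.1 × 3.848 = 1297 N·m counterclockwise.
Load: 23.2 × 9.8 = 227.4 N down at 1.9 m → arm 1.9 m, τ = 227.4 × 1.9 = 432.1 N·m counterclockwise.
Hanging mass: 39.1 × 9.8 = 383.2 N down at 2.57 m → arm 2.57 m, τ = 383.2 × 2.57 = 984.8 N·m counterclockwise.
Block: 18.9 × 9.8 = 185.2 N down at 1.49 m → arm 1.49 m, τ = 185.2 × 1.49 = 275.9 N·m counterclockwise.
Net moment of the loads = 2990 N·m counterclockwise.
The upward force F acts at the left end, arm 4.8 m, giving F × 4.8 clockwise.
For rotational equilibrium, F × 4.8 = 2990, so F = 2990 / 4.8 = 623 N.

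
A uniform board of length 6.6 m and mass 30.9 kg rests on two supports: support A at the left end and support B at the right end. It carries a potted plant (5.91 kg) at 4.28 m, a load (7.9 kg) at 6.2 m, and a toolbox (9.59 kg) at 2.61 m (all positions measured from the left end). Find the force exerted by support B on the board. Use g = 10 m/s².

Taking torques about support A:
Beam weight: 30.9 × 10 = 309 N down at 3.3 m → arm 3.3 m, τ = 309 × 3.3 = 1020 N·m clockwise.
Potted plant: 5.91 × 10 = 59.1 N down at 4.28 m → arm 4.28 m, τ = 59.1 × 4.28 = 252.9 N·m clockwise.
Load: 7.9 × 10 = 79 N down at 6.2 m → arm 6.2 m, τ = 79 × 6.2 = 489.8 N·m clockwise.
Toolbox: 9.59 × 10 = 95.9 N down at 2.61 m → arm 2.61 m, τ = 95.9 × 2.61 = 250.3 N·m clockwise.
Net load moment about support A = 2013 N·m clockwise.
Reaction R at support B is upward at 6.6 m, arm 6.6 m → moment R × 6.6 counterclockwise.
For rotational equilibrium, R × 6.6 = 2013, so R = 305 N.

R_B ≈ 305 N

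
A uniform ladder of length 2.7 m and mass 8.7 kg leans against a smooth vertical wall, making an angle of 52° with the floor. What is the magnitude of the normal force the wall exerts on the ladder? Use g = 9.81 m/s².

Taking torques about the foot of the ladder:
Ladder weight 8.7×9.81 = 85.35 N acts at 1.35 m along the ladder; its horizontal arm is 1.35·cos52° = 0.8311 m → τ = 70.93 N·m clockwise.
Wall normal N acts horizontally at the top; its moment arm is the height L sinθ = 2.7·sin52° = 2.128 m, counterclockwise.
Στ = 0 ⇒ N × 2.128 = 70.93 ⇒ N = 33.3 N.

N_wall ≈ 33.3 N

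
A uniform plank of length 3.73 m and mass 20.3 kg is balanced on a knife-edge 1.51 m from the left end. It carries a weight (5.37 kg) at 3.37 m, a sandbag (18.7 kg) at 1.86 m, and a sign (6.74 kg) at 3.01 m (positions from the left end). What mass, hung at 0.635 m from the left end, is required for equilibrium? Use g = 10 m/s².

m ≈ 38.7 kg

Taking torques about the knife-edge (at 1.51 m from the left end):
Beam weight: 20.3 × 10 = 203 N down at 1.865 m → arm 0.355 m, τ = 203 × 0.355 = 72.06 N·m clockwise.
Weight: 5.37 × 10 = 53.7 N down at 3.37 m → arm 1.86 m, τ = 53.7 × 1.86 = 99.88 N·m clockwise.
Sandbag: 18.7 × 10 = 187 N down at 1.86 m → arm 0.35 m, τ = 187 × 0.35 = 65.45 N·m clockwise.
Sign: 6.74 × 10 = 67.4 N down at 3.01 m → arm 1.5 m, τ = 67.4 × 1.5 = 101.1 N·m clockwise.
Net moment of known loads = 338.5 N·m clockwise.
An unknown mass m at 0.635 m has arm 0.875 m; its moment is m·g·0.875 counterclockwise.
Setting net torque to zero: m × 10 × 0.875 = 338.5 → m = 338.5 / (10 × 0.875) = 38.7 kg.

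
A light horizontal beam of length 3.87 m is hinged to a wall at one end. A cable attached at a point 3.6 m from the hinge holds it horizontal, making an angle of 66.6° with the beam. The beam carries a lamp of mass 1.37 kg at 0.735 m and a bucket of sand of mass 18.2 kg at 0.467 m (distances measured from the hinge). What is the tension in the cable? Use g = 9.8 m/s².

T ≈ 28.2 N

Take moments about the hinge.
Lamp: 1.37 × 9.8 = 13.43 N down at 0.735 m → arm 0.735 m, τ = 13.43 × 0.735 = 9.871 N·m clockwise.
Bucket of sand: 18.2 × 9.8 = 178.4 N down at 0.467 m → arm 0.467 m, τ = 178.4 × 0.467 = 83.31 N·m clockwise.
Total clockwise load moment = 93.18 N·m.
The cable tension T acts at 3.6 m; only its component perpendicular to the beam, T sinθ, produces torque. sin 66.6° = 0.9178.
Balancing moments: T × 3.6 × 0.9178 = 93.18, giving T = 93.18 / 3.304 = 28.2 N.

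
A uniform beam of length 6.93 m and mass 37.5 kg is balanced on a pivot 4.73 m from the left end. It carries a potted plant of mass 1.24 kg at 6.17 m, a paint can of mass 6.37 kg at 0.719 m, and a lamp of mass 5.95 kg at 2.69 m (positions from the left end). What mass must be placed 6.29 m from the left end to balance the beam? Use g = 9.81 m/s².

Take moments about the pivot (at 4.73 m from the left end).
Beam weight: 37.5 × 9.81 = 367.9 N down at 3.465 m → arm 1.265 m, τ = 367.9 × 1.265 = 465.4 N·m counterclockwise.
Potted plant: 1.24 × 9.81 = 12.16 N down at 6.17 m → arm 1.44 m, τ = 12.16 × 1.44 = 17.51 N·m clockwise.
Paint can: 6.37 × 9.81 = 62.49 N down at 0.719 m → arm 4.011 m, τ = 62.49 × 4.011 = 250.6 N·m counterclockwise.
Lamp: 5.95 × 9.81 = 58.37 N down at 2.69 m → arm 2.04 m, τ = 58.37 × 2.04 = 119.1 N·m counterclockwise.
Net moment of known loads = 817.6 N·m counterclockwise.
An unknown mass m at 6.29 m has arm 1.56 m; its moment is m·g·1.56 clockwise.
Setting net torque to zero: m × 9.81 × 1.56 = 817.6 → m = 817.6 / (9.81 × 1.56) = 53.4 kg.

m ≈ 53.4 kg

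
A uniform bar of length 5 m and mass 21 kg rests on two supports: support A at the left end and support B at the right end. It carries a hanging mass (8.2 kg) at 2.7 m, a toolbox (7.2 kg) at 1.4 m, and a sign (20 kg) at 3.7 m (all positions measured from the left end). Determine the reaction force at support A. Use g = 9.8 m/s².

R_A ≈ 242 N

Sum moments about support B (its reaction then has zero moment arm).
Beam weight: 21 × 9.8 = 205.8 N down at 2.5 m → arm 2.5 m, τ = 205.8 × 2.5 = 514.5 N·m counterclockwise.
Hanging mass: 8.2 × 9.8 = 80.36 N down at 2.7 m → arm 2.3 m, τ = 80.36 × 2.3 = 184.8 N·m counterclockwise.
Toolbox: 7.2 × 9.8 = 70.56 N down at 1.4 m → arm 3.6 m, τ = 70.56 × 3.6 = 254 N·m counterclockwise.
Sign: 20 × 9.8 = 196 N down at 3.7 m → arm 1.3 m, τ = 196 × 1.3 = 254.8 N·m counterclockwise.
Net load moment about support B = 1208 N·m counterclockwise.
Reaction R at support A is upward at 0 m, arm 5 m → moment R × 5 clockwise.
For rotational equilibrium, R × 5 = 1208, so R = 242 N.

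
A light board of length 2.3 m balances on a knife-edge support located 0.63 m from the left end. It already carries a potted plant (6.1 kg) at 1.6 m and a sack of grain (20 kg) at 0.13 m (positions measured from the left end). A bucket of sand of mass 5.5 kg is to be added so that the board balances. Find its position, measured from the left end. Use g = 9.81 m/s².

Taking torques about the knife-edge support (at 0.63 m from the left end):
Potted plant: 6.1 × 9.81 = 59.84 N down at 1.6 m → arm 0.97 m, τ = 59.84 × 0.97 = 58.04 N·m clockwise.
Sack of grain: 20 × 9.81 = 196.2 N down at 0.13 m → arm 0.5 m, τ = 196.2 × 0.5 = 98.1 N·m counterclockwise.
Net moment of existing loads = 40.06 N·m counterclockwise.
The bucket of sand weighs 5.5 × 9.81 = 53.96 N and must supply an equal clockwise moment, so its lever arm about the knife-edge support is 40.06 / 53.96 = 0.742 m.
That puts it at 0.63 + 0.742 = 1.37 m from the left end.

x ≈ 1.37 m from the left end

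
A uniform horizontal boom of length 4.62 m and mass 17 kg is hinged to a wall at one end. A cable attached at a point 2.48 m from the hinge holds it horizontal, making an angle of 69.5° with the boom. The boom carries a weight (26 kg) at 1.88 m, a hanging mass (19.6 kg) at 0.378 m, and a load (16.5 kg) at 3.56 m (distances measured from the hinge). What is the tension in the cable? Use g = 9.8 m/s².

T ≈ 651 N

Sum moments about the hinge (the unknown hinge reaction has zero arm there).
Beam weight: 17 × 9.8 = 166.6 N down at 2.31 m → arm 2.31 m, τ = 166.6 × 2.31 = 384.8 N·m clockwise.
Weight: 26 × 9.8 = 254.8 N down at 1.88 m → arm 1.88 m, τ = 254.8 × 1.88 = 479 N·m clockwise.
Hanging mass: 19.6 × 9.8 = 192.1 N down at 0.378 m → arm 0.378 m, τ = 192.1 × 0.378 = 72.61 N·m clockwise.
Load: 16.5 × 9.8 = 161.7 N down at 3.56 m → arm 3.56 m, τ = 161.7 × 3.56 = 575.7 N·m clockwise.
Total clockwise load moment = 1512 N·m.
The cable tension T acts at 2.48 m; only its component perpendicular to the boom, T sinθ, produces torque. sin 69.5° = 0.9367.
Setting net torque to zero: T × 2.48 × 0.9367 = 1512 → T = 1512 / 2.323 = 651 N.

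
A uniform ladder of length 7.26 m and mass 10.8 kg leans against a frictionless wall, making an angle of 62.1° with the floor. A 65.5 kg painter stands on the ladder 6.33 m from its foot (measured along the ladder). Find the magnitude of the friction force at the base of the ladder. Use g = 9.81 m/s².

Taking torques about the foot of the ladder:
Ladder weight 10.8×9.81 = 105.9 N acts at 3.63 m along the ladder; its horizontal arm is 3.63·cos62.1° = 1.699 m → τ = 179.9 N·m clockwise.
Painter: 65.5×9.81 = 642.6 N at 6.33 m → arm 2.962 m → τ = 1903 N·m clockwise.
Wall normal N acts horizontally at the top; its moment arm is the height L sinθ = 7.26·sin62.1° = 6.416 m, counterclockwise.
Στ = 0 ⇒ N × 6.416 = 2083 ⇒ N = 325 N.
ΣFx = 0: friction at the foot balances the wall's push, so f = N_wall = 325 N.

f ≈ 325 N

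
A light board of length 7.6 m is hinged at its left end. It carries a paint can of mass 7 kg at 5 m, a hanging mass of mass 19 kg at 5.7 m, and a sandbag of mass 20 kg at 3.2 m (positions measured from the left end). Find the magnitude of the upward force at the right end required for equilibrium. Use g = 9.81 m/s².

Sum moments about the left end (the unknown pivot reaction has zero arm there).
Paint can: 7 × 9.81 = 68.67 N down at 5 m → arm 5 m, τ = 68.67 × 5 = 343.4 N·m clockwise.
Hanging mass: 19 × 9.81 = 186.4 N down at 5.7 m → arm 5.7 m, τ = 186.4 × 5.7 = 1062 N·m clockwise.
Sandbag: 20 × 9.81 = 196.2 N down at 3.2 m → arm 3.2 m, τ = 196.2 × 3.2 = 627.8 N·m clockwise.
Net moment of the loads = 2033 N·m clockwise.
The upward force F acts at the right end, arm 7.6 m, giving F × 7.6 counterclockwise.
Setting net torque to zero: F × 7.6 = 2033 → F = 2033 / 7.6 = 268 N.

F ≈ 268 N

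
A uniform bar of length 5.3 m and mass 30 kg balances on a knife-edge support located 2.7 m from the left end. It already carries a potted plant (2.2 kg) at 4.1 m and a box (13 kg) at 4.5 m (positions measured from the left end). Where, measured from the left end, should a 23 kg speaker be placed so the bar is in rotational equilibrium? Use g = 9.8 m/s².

About the knife-edge support (at 2.7 m from the left end):
Beam weight: 30 × 9.8 = 294 N down at 2.65 m → arm 0.05 m, τ = 294 × 0.05 = 14.7 N·m counterclockwise.
Potted plant: 2.2 × 9.8 = 21.56 N down at 4.1 m → arm 1.4 m, τ = 21.56 × 1.4 = 30.18 N·m clockwise.
Box: 13 × 9.8 = 127.4 N down at 4.5 m → arm 1.8 m, τ = 127.4 × 1.8 = 229.3 N·m clockwise.
Net moment of existing loads = 244.8 N·m clockwise.
The speaker weighs 23 × 9.8 = 225.4 N and must supply an equal counterclockwise moment, so its lever arm about the knife-edge support is 244.8 / 225.4 = 1.09 m.
That puts it at 2.7 − 1.09 = 1.61 m from the left end.

x ≈ 1.61 m from the left end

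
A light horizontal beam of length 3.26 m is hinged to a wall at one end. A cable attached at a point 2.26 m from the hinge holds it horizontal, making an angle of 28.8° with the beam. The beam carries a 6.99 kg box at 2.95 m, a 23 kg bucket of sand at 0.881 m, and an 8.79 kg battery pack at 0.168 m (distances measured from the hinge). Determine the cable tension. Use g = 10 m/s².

T ≈ 389 N

Take moments about the hinge.
Box: 6.99 × 10 = 69.9 N down at 2.95 m → arm 2.95 m, τ = 69.9 × 2.95 = 206.2 N·m clockwise.
Bucket of sand: 23 × 10 = 230 N down at 0.881 m → arm 0.881 m, τ = 230 × 0.881 = 202.6 N·m clockwise.
Battery pack: 8.79 × 10 = 87.9 N down at 0.168 m → arm 0.168 m, τ = 87.9 × 0.168 = 14.77 N·m clockwise.
Total clockwise load moment = 423.6 N·m.
The cable tension T acts at 2.26 m; only its component perpendicular to the beam, T sinθ, produces torque. sin 28.8° = 0.4818.
Στ = 0 ⇒ T × 2.26 × 0.4818 = 423.6 ⇒ T = 423.6 / 1.089 = 389 N.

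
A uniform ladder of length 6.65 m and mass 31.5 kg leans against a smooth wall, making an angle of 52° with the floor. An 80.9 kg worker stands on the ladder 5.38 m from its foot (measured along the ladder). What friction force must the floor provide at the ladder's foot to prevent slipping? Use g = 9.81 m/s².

Choose the foot of the ladder as the axis so the floor normal and friction both act there and drop out.
Ladder weight 31.5×9.81 = 309 N acts at 3.325 m along the ladder; its horizontal arm is 3.325·cos52° = 2.047 m → τ = 632.5 N·m clockwise.
Worker: 80.9×9.81 = 793.6 N at 5.38 m → arm 3.312 m → τ = 2628 N·m clockwise.
Wall normal N acts horizontally at the top; its moment arm is the height L sinθ = 6.65·sin52° = 5.24 m, counterclockwise.
Balancing moments: N × 5.24 = 3260, giving N = 622 N.
ΣFx = 0: friction at the foot balances the wall's push, so f = N_wall = 622 N.

f ≈ 622 N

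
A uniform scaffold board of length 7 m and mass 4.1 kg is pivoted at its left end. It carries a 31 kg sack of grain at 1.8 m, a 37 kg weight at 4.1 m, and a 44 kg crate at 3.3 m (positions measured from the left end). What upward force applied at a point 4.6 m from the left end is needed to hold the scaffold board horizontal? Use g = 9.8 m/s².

F ≈ 782 N

Taking torques about the left end:
Beam weight: 4.1 × 9.8 = 40.18 N down at 3.5 m → arm 3.5 m, τ = 40.18 × 3.5 = 140.6 N·m clockwise.
Sack of grain: 31 × 9.8 = 303.8 N down at 1.8 m → arm 1.8 m, τ = 303.8 × 1.8 = 546.8 N·m clockwise.
Weight: 37 × 9.8 = 362.6 N down at 4.1 m → arm 4.1 m, τ = 362.6 × 4.1 = 1487 N·m clockwise.
Crate: 44 × 9.8 = 431.2 N down at 3.3 m → arm 3.3 m, τ = 431.2 × 3.3 = 1423 N·m clockwise.
Net moment of the loads = 3597 N·m clockwise.
The upward force F acts at a point 4.6 m from the left end, arm 4.6 m, giving F × 4.6 counterclockwise.
Στ = 0 ⇒ F × 4.6 = 3597 ⇒ F = 3597 / 4.6 = 782 N.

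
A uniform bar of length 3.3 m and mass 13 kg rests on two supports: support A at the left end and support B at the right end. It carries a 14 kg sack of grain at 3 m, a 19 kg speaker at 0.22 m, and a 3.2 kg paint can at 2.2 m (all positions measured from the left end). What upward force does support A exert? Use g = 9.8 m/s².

R_A ≈ 260 N

Taking torques about support B:
Beam weight: 13 × 9.8 = 127.4 N down at 1.65 m → arm 1.65 m, τ = 127.4 × 1.65 = 210.2 N·m counterclockwise.
Sack of grain: 14 × 9.8 = 137.2 N down at 3 m → arm 0.3 m, τ = 137.2 × 0.3 = 41.16 N·m counterclockwise.
Speaker: 19 × 9.8 = 186.2 N down at 0.22 m → arm 3.08 m, τ = 186.2 × 3.08 = 573.5 N·m counterclockwise.
Paint can: 3.2 × 9.8 = 31.36 N down at 2.2 m → arm 1.1 m, τ = 31.36 × 1.1 = 34.5 N·m counterclockwise.
Net load moment about support B = 859.4 N·m counterclockwise.
Reaction R at support A is upward at 0 m, arm 3.3 m → moment R × 3.3 clockwise.
Στ = 0 ⇒ R × 3.3 = 859.4 ⇒ R = 260 N.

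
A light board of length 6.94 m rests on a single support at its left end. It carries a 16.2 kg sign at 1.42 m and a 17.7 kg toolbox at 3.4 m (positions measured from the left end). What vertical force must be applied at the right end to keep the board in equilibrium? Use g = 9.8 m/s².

F ≈ 117 N

Take moments about the left end.
Sign: 16.2 × 9.8 = 158.8 N down at 1.42 m → arm 1.42 m, τ = 158.8 × 1.42 = 225.5 N·m clockwise.
Toolbox: 17.7 × 9.8 = 173.5 N down at 3.4 m → arm 3.4 m, τ = 173.5 × 3.4 = 589.9 N·m clockwise.
Net moment of the loads = 815.4 N·m clockwise.
The upward force F acts at the right end, arm 6.94 m, giving F × 6.94 counterclockwise.
Στ = 0 ⇒ F × 6.94 = 815.4 ⇒ F = 815.4 / 6.94 = 117 N.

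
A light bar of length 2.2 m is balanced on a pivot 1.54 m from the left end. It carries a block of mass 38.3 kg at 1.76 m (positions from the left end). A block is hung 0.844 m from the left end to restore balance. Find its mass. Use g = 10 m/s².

Take moments about the pivot (at 1.54 m from the left end).
Block: 38.3 × 10 = 383 N down at 1.76 m → arm 0.22 m, τ = 383 × 0.22 = 84.26 N·m clockwise.
Net moment of known loads = 84.26 N·m clockwise.
An unknown mass m at 0.844 m has arm 0.696 m; its moment is m·g·0.696 counterclockwise.
For rotational equilibrium, m × 10 × 0.696 = 84.26, so m = 84.26 / (10 × 0.696) = 12.1 kg.

m ≈ 12.1 kg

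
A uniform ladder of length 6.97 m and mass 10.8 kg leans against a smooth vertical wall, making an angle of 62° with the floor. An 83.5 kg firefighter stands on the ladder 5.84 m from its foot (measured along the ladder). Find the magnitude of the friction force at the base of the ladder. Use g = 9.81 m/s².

f ≈ 393 N

Sum moments about the foot of the ladder (the floor normal and friction both act there and drop out).
Ladder weight 10.8×9.81 = 105.9 N acts at 3.485 m along the ladder; its horizontal arm is 3.485·cos62° = 1.636 m → τ = 173.3 N·m clockwise.
Firefighter: 83.5×9.81 = 819.1 N at 5.84 m → arm 2.742 m → τ = 2246 N·m clockwise.
Wall normal N acts horizontally at the top; its moment arm is the height L sinθ = 6.97·sin62° = 6.154 m, counterclockwise.
Στ = 0 ⇒ N × 6.154 = 2419 ⇒ N = 393 N.
ΣFx = 0: friction at the foot balances the wall's push, so f = N_wall = 393 N.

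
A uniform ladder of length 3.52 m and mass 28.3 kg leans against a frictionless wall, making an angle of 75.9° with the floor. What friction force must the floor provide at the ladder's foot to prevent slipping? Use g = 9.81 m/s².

Sum moments about the foot of the ladder (the floor normal and friction both act there and drop out).
Ladder weight 28.3×9.81 = 277.6 N acts at 1.76 m along the ladder; its horizontal arm is 1.76·cos75.9° = 0.4288 m → τ = 119 N·m clockwise.
Wall normal N acts horizontally at the top; its moment arm is the height L sinθ = 3.52·sin75.9° = 3.414 m, counterclockwise.
Setting net torque to zero: N × 3.414 = 119 → N = 34.9 N.
ΣFx = 0: friction at the foot balances the wall's push, so f = N_wall = 34.9 N.

f ≈ 34.9 N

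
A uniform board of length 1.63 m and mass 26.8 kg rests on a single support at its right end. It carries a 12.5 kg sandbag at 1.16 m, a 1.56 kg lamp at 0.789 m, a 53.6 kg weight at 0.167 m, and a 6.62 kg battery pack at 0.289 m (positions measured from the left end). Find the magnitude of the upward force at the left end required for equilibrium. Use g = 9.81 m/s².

Sum moments about the right end (the unknown pivot reaction has zero arm there).
Beam weight: 26.8 × 9.81 = 262.9 N down at 0.815 m → arm 0.815 m, τ = 262.9 × 0.815 = 214.3 N·m counterclockwise.
Sandbag: 12.5 × 9.81 = 122.6 N down at 1.16 m → arm 0.47 m, τ = 122.6 × 0.47 = 57.62 N·m counterclockwise.
Lamp: 1.56 × 9.81 = 15.3 N down at 0.789 m → arm 0.841 m, τ = 15.3 × 0.841 = 12.87 N·m counterclockwise.
Weight: 53.6 × 9.81 = 525.8 N down at 0.167 m → arm 1.463 m, τ = 525.8 × 1.463 = 769.2 N·m counterclockwise.
Battery pack: 6.62 × 9.81 = 64.94 N down at 0.289 m → arm 1.341 m, τ = 64.94 × 1.341 = 87.08 N·m counterclockwise.
Net moment of the loads = 1141 N·m counterclockwise.
The upward force F acts at the left end, arm 1.63 m, giving F × 1.63 clockwise.
Setting net torque to zero: F × 1.63 = 1141 → F = 1141 / 1.63 = 700 N.

F ≈ 700 N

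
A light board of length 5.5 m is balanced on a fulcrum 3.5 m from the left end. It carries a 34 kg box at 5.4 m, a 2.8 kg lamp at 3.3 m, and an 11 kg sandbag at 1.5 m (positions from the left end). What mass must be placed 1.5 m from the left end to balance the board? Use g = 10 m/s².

Take moments about the fulcrum (at 3.5 m from the left end).
Box: 34 × 10 = 340 N down at 5.4 m → arm 1.9 m, τ = 340 × 1.9 = 646 N·m clockwise.
Lamp: 2.8 × 10 = 28 N down at 3.3 m → arm 0.2 m, τ = 28 × 0.2 = 5.6 N·m counterclockwise.
Sandbag: 11 × 10 = 110 N down at 1.5 m → arm 2 m, τ = 110 × 2 = 220 N·m counterclockwise.
Net moment of known loads = 420.4 N·m clockwise.
An unknown mass m at 1.5 m has arm 2 m; its moment is m·g·2 counterclockwise.
Στ = 0 ⇒ m × 10 × 2 = 420.4 ⇒ m = 420.4 / (10 × 2) = 21 kg.

m ≈ 21 kg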